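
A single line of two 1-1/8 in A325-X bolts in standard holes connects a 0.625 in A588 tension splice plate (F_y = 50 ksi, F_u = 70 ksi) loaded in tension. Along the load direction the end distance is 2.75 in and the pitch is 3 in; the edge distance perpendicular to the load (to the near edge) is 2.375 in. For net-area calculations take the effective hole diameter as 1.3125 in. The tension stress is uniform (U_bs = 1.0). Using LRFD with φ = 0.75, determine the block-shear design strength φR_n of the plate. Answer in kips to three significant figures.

131 kips

Shear plane L_v = 2.75 + 1·3 = 5.75 in; A_gv = 5.75 × 0.625 = 3.594 in².
A_nv = (5.75 − 1.5·1.3125) × 0.625 = 2.363 in².
A_nt = (2.375 − 0.5·1.3125) × 0.625 = 1.074 in².
0.6 F_u A_nv = 99.26 kips; 0.6 F_y A_gv = 107.8 kips → shear rupture governs the shear term.
R_n = 99.26 + 1.0 × 70 × 1.074 = 174.5 kips.
Design strength φR_n = 0.75 × 174.5 = 131 kips.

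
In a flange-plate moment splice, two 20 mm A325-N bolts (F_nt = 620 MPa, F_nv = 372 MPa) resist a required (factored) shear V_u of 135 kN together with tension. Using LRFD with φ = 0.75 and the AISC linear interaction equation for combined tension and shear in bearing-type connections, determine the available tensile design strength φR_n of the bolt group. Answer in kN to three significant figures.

A_b = π·20²/4 = 314.2 mm²; f_rv = 135 × 1000 / (2 × 314.2) = 214.9 MPa.
F'_nt = 1.3 F_nt − (F_nt / φF_nv) f_rv = 1.3·620 − (620/(0.75·372))·214.9 = 328.5 MPa, capped at F_nt → F'_nt = 328.5 MPa.
R_n = F'_nt · A_b · n = 328.5 × 314.2 × 2 / 1000 = 206.4 kN.
Design strength φR_n = 0.75 × 206.4 = 155 kN.

155 kN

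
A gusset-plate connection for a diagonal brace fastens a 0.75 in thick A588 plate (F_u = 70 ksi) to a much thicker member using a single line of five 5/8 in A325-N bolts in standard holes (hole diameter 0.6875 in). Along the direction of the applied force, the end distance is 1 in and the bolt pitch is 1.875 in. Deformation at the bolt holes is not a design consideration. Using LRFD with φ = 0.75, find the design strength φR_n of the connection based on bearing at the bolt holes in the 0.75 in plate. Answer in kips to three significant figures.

319 kips

Per bolt r_n = 1.5 l_c t F_u ≤ 3.0 d t F_u; upper limit = 3.0 × 0.625 × 0.75 × 70 = 98.44 kips.
Edge bolt: l_c = 1 − 0.6875/2 = 0.6562 in → 1.5 × 0.6562 × 0.75 × 70 = 51.68 → r_n = 51.68 kips.
Interior bolts: l_c = 1.875 − 0.6875 = 1.188 in → 1.5 × 1.188 × 0.75 × 70 = 93.52 → r_n = 93.52 kips.
R_n = 1 × 51.68 + 4 × 93.52 = 425.7 kips.
Design strength φR_n = 0.75 × 425.7 = 319 kips.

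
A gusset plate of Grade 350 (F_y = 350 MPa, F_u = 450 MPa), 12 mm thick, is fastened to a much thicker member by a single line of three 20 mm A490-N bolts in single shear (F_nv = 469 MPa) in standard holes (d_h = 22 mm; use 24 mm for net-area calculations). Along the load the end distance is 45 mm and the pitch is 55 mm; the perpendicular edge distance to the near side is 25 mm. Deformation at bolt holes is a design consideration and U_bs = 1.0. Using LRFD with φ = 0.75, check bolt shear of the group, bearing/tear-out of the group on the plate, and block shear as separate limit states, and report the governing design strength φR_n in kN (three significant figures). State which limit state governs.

284 kN (block shear governs)

Bolt shear: A_b = π·20²/4 = 314.2 mm²; R_n = 469 × 314.2 × 3 × 1 / 1000 = 442 kN → 0.75 × 442 = 332 kN.
Bearing: edge l_c = 34, r_n = 220.3 kN; interior l_c = 33, r_n = 213.8 kN; R_n = 220.3 + 2·213.8 = 648 kN → 486 kN.
Block shear: A_gv = 1860, A_nv = 1140, A_nt = 156 mm²; R_n = min(0.6F_uA_nv, 0.6F_yA_gv) + U_bs·F_u·A_nt = 378 kN → 284 kN.
Block shear governs: 284 kN.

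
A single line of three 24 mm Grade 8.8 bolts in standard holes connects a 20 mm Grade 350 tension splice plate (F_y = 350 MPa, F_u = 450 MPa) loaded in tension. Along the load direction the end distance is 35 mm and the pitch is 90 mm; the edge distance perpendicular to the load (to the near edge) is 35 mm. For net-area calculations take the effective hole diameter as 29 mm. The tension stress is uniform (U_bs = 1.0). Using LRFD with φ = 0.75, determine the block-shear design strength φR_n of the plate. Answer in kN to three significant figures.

716 kN

Shear plane L_v = 35 + 2·90 = 215 mm; A_gv = 215 × 20 = 4300 mm².
A_nv = (215 − 2.5·29) × 20 = 2850 mm².
A_nt = (35 − 0.5·29) × 20 = 410 mm².
0.6 F_u A_nv = 769.5 kN; 0.6 F_y A_gv = 903 kN → shear rupture governs the shear term.
R_n = 769.5 + 1.0 × 450 × 410 / 1000 = 954 kN.
Design strength φR_n = 0.75 × 954 = 716 kN.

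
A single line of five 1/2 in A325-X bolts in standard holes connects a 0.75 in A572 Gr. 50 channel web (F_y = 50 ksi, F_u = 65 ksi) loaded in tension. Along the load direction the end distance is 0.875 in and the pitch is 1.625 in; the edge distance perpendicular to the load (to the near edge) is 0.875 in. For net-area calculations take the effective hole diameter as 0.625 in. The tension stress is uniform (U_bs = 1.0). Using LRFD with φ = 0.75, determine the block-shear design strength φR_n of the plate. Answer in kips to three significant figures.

121 kips

Shear plane L_v = 0.875 + 4·1.625 = 7.375 in; A_gv = 7.375 × 0.75 = 5.531 in².
A_nv = (7.375 − 4.5·0.625) × 0.75 = 3.422 in².
A_nt = (0.875 − 0.5·0.625) × 0.75 = 0.4219 in².
0.6 F_u A_nv = 133.5 kips; 0.6 F_y A_gv = 165.9 kips → shear rupture governs the shear term.
R_n = 133.5 + 1.0 × 65 × 0.4219 = 160.9 kips.
Design strength φR_n = 0.75 × 160.9 = 121 kips.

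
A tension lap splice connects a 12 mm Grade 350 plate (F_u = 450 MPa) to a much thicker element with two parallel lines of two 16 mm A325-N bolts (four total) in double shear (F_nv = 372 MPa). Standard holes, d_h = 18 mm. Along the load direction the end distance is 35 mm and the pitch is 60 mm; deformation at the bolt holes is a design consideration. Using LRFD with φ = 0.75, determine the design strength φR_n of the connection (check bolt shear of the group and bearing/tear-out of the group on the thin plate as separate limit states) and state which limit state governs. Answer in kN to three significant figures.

449 kN (bolt shear governs)

Bolt shear: A_b = π·16²/4 = 201.1 mm²; R_n = 372 × 201.1 × 4 × 2 / 1000 = 598.4 kN → 0.75 × 598.4 = 449 kN.
Bearing (1.2 l_c t F_u ≤ 2.4 d t F_u): upper limit = 2.4·16·12·450 / 1000 = 207.4 kN.
  Edge l_c = 35 − 18/2 = 26 → r_n = 168.5 kN; interior l_c = 60 − 18 = 42 → r_n = 207.4 kN.
  R_n,bearing = 2·168.5 + 2·207.4 = 751.7 kN → 0.75 × 751.7 = 564 kN.
Bolt shear governs: 449 kN.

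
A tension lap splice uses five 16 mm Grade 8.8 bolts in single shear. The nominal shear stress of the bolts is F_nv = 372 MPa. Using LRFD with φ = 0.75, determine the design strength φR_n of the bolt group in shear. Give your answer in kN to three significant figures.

280 kN

A_b = π × 16² / 4 = 201.1 mm².
R_n = F_nv · A_b · n · n_s = 372 × 201.1 × 5 × 1 / 1000 = 374 kN.
Design strength φR_n = 0.75 × 374 = 280 kN.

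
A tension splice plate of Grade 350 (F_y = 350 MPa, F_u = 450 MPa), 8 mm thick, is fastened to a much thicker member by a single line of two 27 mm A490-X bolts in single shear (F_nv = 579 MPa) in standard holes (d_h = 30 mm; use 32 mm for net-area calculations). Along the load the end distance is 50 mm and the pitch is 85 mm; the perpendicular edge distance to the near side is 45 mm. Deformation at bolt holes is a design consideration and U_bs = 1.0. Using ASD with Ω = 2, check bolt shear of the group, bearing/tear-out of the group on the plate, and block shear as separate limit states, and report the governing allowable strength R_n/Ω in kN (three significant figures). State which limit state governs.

146 kN (block shear governs)

Bolt shear: A_b = π·27²/4 = 572.6 mm²; R_n = 579 × 572.6 × 2 × 1 / 1000 = 663 kN → 663 / 2 = 332 kN.
Bearing: edge l_c = 35, r_n = 151.2 kN; interior l_c = 55, r_n = 233.3 kN; R_n = 151.2 + 1·233.3 = 384.5 kN → 192 kN.
Block shear: A_gv = 1080, A_nv = 696, A_nt = 232 mm²; R_n = min(0.6F_uA_nv, 0.6F_yA_gv) + U_bs·F_u·A_nt = 292.3 kN → 146 kN.
Block shear governs: 146 kN.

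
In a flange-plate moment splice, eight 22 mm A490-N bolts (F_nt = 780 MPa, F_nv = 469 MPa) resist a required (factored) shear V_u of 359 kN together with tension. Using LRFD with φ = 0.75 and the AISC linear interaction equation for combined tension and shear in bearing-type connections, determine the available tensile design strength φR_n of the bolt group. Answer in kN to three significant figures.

A_b = π·22²/4 = 380.1 mm²; f_rv = 359 × 1000 / (8 × 380.1) = 118.1 MPa.
F'_nt = 1.3 F_nt − (F_nt / φF_nv) f_rv = 1.3·780 − (780/(0.75·469))·118.1 = 752.2 MPa, capped at F_nt → F'_nt = 752.2 MPa.
R_n = F'_nt · A_b · n = 752.2 × 380.1 × 8 / 1000 = 2288 kN.
Design strength φR_n = 0.75 × 2288 = 1720 kN.

1720 kN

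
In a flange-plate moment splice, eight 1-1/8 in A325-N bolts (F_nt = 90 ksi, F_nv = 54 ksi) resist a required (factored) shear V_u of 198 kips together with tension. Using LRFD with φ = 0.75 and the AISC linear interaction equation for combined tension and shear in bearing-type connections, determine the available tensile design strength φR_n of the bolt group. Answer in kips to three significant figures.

368 kips

A_b = π·1.125²/4 = 0.994 in²; f_rv = 198 / (8 × 0.994) = 24.9 ksi.
F'_nt = 1.3 F_nt − (F_nt / φF_nv) f_rv = 1.3·90 − (90/(0.75·54))·24.9 = 61.67 ksi, capped at F_nt → F'_nt = 61.67 ksi.
R_n = F'_nt · A_b · n = 61.67 × 0.994 × 8 = 490.4 kips.
Design strength φR_n = 0.75 × 490.4 = 368 kips.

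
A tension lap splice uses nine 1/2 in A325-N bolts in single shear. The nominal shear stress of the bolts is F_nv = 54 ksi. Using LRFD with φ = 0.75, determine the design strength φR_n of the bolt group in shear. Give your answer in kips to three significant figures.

A_b = π × 0.5² / 4 = 0.1963 in².
R_n = F_nv · A_b · n · n_s = 54 × 0.1963 × 9 × 1 = 95.43 kips.
Design strength φR_n = 0.75 × 95.43 = 71.6 kips.

71.6 kips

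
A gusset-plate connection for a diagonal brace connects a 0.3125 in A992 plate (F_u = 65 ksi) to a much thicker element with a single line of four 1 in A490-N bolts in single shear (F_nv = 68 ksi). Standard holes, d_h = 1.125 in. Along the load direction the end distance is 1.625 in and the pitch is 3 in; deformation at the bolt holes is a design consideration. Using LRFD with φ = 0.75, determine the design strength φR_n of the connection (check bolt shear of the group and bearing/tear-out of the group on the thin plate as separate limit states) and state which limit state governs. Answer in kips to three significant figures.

Bolt shear: A_b = π·1²/4 = 0.7854 in²; R_n = 68 × 0.7854 × 4 × 1 = 213.6 kips → 0.75 × 213.6 = 160 kips.
Bearing (1.2 l_c t F_u ≤ 2.4 d t F_u): upper limit = 2.4·1·0.3125·65 = 48.75 kips.
  Edge l_c = 1.625 − 1.125/2 = 1.062 → r_n = 25.9 kips; interior l_c = 3 − 1.125 = 1.875 → r_n = 45.7 kips.
  R_n,bearing = 1·25.9 + 3·45.7 = 163 kips → 0.75 × 163 = 122 kips.
Bearing governs: 122 kips.

122 kips (bearing governs)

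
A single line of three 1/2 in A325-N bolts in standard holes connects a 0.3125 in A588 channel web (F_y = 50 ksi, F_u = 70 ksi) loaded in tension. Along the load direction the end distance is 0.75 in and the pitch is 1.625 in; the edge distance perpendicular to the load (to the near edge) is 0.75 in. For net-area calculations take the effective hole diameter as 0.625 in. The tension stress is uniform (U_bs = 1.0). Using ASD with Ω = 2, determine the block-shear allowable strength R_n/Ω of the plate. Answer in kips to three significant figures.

Shear plane L_v = 0.75 + 2·1.625 = 4 in; A_gv = 4 × 0.3125 = 1.25 in².
A_nv = (4 − 2.5·0.625) × 0.3125 = 0.7617 in².
A_nt = (0.75 − 0.5·0.625) × 0.3125 = 0.1367 in².
0.6 F_u A_nv = 31.99 kips; 0.6 F_y A_gv = 37.5 kips → shear rupture governs the shear term.
R_n = 31.99 + 1.0 × 70 × 0.1367 = 41.56 kips.
Allowable strength R_n/Ω = 41.56 / 2 = 20.8 kips.

20.8 kips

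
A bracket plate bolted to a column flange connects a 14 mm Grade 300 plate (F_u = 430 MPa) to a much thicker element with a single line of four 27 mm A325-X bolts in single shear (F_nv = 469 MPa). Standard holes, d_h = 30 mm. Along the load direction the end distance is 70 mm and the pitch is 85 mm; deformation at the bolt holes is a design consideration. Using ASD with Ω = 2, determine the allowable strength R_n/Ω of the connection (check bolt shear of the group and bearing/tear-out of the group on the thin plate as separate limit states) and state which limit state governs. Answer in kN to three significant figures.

537 kN (bolt shear governs)

Bolt shear: A_b = π·27²/4 = 572.6 mm²; R_n = 469 × 572.6 × 4 × 1 / 1000 = 1074 kN → 1074 / 2 = 537 kN.
Bearing (1.2 l_c t F_u ≤ 2.4 d t F_u): upper limit = 2.4·27·14·430 / 1000 = 390.1 kN.
  Edge l_c = 70 − 30/2 = 55 → r_n = 390.1 kN; interior l_c = 85 − 30 = 55 → r_n = 390.1 kN.
  R_n,bearing = 1·390.1 + 3·390.1 = 1560 kN → 1560 / 2 = 780 kN.
Bolt shear governs: 537 kN.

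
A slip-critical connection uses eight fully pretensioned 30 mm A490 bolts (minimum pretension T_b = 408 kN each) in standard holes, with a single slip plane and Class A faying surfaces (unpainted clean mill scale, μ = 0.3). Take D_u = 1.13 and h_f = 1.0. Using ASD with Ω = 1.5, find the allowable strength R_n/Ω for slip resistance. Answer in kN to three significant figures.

R_n = μ · D_u · h_f · T_b · n_s · n_b = 0.3 × 1.13 × 1.0 × 408 × 1 × 8 = 1106 kN.
Allowable strength R_n/Ω = 1106 / 1.5 = 738 kN.

738 kN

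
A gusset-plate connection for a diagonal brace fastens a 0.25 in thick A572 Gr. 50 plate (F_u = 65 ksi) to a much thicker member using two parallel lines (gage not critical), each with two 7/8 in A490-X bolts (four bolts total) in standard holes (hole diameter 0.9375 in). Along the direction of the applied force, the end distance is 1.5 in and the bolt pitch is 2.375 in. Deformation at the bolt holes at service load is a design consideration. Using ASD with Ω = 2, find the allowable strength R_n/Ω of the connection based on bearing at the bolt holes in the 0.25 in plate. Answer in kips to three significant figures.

48.1 kips

Per bolt r_n = 1.2 l_c t F_u ≤ 2.4 d t F_u; upper limit = 2.4 × 0.875 × 0.25 × 65 = 34.12 kips.
Edge bolt: l_c = 1.5 − 0.9375/2 = 1.031 in → 1.2 × 1.031 × 0.25 × 65 = 20.11 → r_n = 20.11 kips.
Interior bolts: l_c = 2.375 − 0.9375 = 1.438 in → 1.2 × 1.438 × 0.25 × 65 = 28.03 → r_n = 28.03 kips.
R_n = 2 × 20.11 + 2 × 28.03 = 96.28 kips.
Allowable strength R_n/Ω = 96.28 / 2 = 48.1 kips.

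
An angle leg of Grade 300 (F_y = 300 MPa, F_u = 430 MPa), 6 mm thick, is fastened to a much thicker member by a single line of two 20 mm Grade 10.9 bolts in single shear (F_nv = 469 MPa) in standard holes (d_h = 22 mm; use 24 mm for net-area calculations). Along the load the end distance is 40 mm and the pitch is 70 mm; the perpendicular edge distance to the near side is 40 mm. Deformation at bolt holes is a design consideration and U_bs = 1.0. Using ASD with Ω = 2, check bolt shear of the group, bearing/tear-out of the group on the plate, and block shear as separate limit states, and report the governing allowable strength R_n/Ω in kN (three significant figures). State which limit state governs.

Bolt shear: A_b = π·20²/4 = 314.2 mm²; R_n = 469 × 314.2 × 2 × 1 / 1000 = 294.7 kN → 294.7 / 2 = 147 kN.
Bearing: edge l_c = 29, r_n = 89.78 kN; interior l_c = 48, r_n = 123.8 kN; R_n = 89.78 + 1·123.8 = 213.6 kN → 107 kN.
Block shear: A_gv = 660, A_nv = 444, A_nt = 168 mm²; R_n = min(0.6F_uA_nv, 0.6F_yA_gv) + U_bs·F_u·A_nt = 186.8 kN → 93.4 kN.
Block shear governs: 93.4 kN.

93.4 kN (block shear governs)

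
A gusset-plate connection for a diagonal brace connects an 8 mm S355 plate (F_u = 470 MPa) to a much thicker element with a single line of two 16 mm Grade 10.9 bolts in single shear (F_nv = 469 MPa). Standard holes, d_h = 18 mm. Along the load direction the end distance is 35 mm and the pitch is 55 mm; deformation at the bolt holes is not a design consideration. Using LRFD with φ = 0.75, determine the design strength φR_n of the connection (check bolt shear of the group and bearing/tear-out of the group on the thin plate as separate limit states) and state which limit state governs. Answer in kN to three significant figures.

Bolt shear: A_b = π·16²/4 = 201.1 mm²; R_n = 469 × 201.1 × 2 × 1 / 1000 = 188.6 kN → 0.75 × 188.6 = 141 kN.
Bearing (1.5 l_c t F_u ≤ 3.0 d t F_u): upper limit = 3.0·16·8·470 / 1000 = 180.5 kN.
  Edge l_c = 35 − 18/2 = 26 → r_n = 146.6 kN; interior l_c = 55 − 18 = 37 → r_n = 180.5 kN.
  R_n,bearing = 1·146.6 + 1·180.5 = 327.1 kN → 0.75 × 327.1 = 245 kN.
Bolt shear governs: 141 kN.

141 kN (bolt shear governs)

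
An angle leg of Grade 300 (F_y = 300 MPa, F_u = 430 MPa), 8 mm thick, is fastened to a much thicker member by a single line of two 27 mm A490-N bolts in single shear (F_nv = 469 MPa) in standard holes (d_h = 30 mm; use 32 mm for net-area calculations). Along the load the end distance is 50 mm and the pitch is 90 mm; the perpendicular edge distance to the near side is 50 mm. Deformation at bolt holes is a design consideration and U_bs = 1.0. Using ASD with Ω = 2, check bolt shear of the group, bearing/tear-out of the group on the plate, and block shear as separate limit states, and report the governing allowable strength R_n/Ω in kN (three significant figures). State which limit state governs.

Bolt shear: A_b = π·27²/4 = 572.6 mm²; R_n = 469 × 572.6 × 2 × 1 / 1000 = 537.1 kN → 537.1 / 2 = 269 kN.
Bearing: edge l_c = 35, r_n = 144.5 kN; interior l_c = 60, r_n = 222.9 kN; R_n = 144.5 + 1·222.9 = 367.4 kN → 184 kN.
Block shear: A_gv = 1120, A_nv = 736, A_nt = 272 mm²; R_n = min(0.6F_uA_nv, 0.6F_yA_gv) + U_bs·F_u·A_nt = 306.8 kN → 153 kN.
Block shear governs: 153 kN.

153 kN (block shear governs)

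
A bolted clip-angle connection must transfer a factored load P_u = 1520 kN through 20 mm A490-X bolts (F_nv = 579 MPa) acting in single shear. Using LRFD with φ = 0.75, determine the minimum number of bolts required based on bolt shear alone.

12 bolts

A_b = π·20²/4 = 314.2 mm².
Per-bolt design strength φR_n = 0.75 × 579 × 314.2 × 1 / 1000 = 136.4 kN.
n ≥ 1520 / 136.4 = 11.14 → use 12 bolts.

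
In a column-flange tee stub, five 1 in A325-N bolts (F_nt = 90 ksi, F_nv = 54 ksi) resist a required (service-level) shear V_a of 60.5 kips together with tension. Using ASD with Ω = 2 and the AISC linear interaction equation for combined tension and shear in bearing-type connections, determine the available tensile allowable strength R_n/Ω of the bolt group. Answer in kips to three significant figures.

129 kips

A_b = π·1²/4 = 0.7854 in²; f_rv = 60.5 / (5 × 0.7854) = 15.41 ksi.
F'_nt = 1.3 F_nt − (Ω F_nt / F_nv) f_rv = 1.3·90 − (2·90/54)·15.41 = 65.65 ksi, capped at F_nt → F'_nt = 65.65 ksi.
R_n = F'_nt · A_b · n = 65.65 × 0.7854 × 5 = 257.8 kips.
Allowable strength R_n/Ω = 257.8 / 2 = 129 kips.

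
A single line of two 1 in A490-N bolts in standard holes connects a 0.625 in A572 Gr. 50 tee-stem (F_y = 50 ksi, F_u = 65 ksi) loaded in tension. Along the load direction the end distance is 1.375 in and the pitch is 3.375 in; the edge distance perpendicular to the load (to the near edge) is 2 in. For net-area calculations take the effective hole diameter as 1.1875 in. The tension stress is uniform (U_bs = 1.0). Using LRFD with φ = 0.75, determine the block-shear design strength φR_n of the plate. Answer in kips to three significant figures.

97.1 kips

Shear plane L_v = 1.375 + 1·3.375 = 4.75 in; A_gv = 4.75 × 0.625 = 2.969 in².
A_nv = (4.75 − 1.5·1.1875) × 0.625 = 1.855 in².
A_nt = (2 − 0.5·1.1875) × 0.625 = 0.8789 in².
0.6 F_u A_nv = 72.36 kips; 0.6 F_y A_gv = 89.06 kips → shear rupture governs the shear term.
R_n = 72.36 + 1.0 × 65 × 0.8789 = 129.5 kips.
Design strength φR_n = 0.75 × 129.5 = 97.1 kips.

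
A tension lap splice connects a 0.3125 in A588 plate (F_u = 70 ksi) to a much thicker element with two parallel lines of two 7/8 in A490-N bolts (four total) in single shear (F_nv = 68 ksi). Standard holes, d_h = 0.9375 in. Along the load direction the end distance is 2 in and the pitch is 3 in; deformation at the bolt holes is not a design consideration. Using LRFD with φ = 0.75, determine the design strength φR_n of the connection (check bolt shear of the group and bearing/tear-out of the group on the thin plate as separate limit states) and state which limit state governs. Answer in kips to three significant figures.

123 kips (bolt shear governs)

Bolt shear: A_b = π·0.875²/4 = 0.6013 in²; R_n = 68 × 0.6013 × 4 × 1 = 163.6 kips → 0.75 × 163.6 = 123 kips.
Bearing (1.5 l_c t F_u ≤ 3.0 d t F_u): upper limit = 3.0·0.875·0.3125·70 = 57.42 kips.
  Edge l_c = 2 − 0.9375/2 = 1.531 → r_n = 50.24 kips; interior l_c = 3 − 0.9375 = 2.062 → r_n = 57.42 kips.
  R_n,bearing = 2·50.24 + 2·57.42 = 215.3 kips → 0.75 × 215.3 = 161 kips.
Bolt shear governs: 123 kips.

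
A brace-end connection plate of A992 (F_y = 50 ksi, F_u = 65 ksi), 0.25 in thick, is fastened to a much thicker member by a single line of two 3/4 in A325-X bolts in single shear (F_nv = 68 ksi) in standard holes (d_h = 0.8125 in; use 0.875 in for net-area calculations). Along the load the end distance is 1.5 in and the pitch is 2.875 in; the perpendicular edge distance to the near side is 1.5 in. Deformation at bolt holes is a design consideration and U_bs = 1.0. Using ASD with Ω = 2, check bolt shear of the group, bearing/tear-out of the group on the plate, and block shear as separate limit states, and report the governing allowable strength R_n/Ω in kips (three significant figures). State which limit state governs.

Bolt shear: A_b = π·0.75²/4 = 0.4418 in²; R_n = 68 × 0.4418 × 2 × 1 = 60.08 kips → 60.08 / 2 = 30 kips.
Bearing: edge l_c = 1.094, r_n = 21.33 kips; interior l_c = 2.062, r_n = 29.25 kips; R_n = 21.33 + 1·29.25 = 50.58 kips → 25.3 kips.
Block shear: A_gv = 1.094, A_nv = 0.7656, A_nt = 0.2656 in²; R_n = min(0.6F_uA_nv, 0.6F_yA_gv) + U_bs·F_u·A_nt = 47.12 kips → 23.6 kips.
Block shear governs: 23.6 kips.

23.6 kips (block shear governs)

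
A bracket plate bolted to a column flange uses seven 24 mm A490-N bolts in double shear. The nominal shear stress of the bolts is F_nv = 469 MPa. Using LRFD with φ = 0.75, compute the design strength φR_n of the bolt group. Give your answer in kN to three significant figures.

A_b = π × 24² / 4 = 452.4 mm².
R_n = F_nv · A_b · n · n_s = 469 × 452.4 × 7 × 2 / 1000 = 2970 kN.
Design strength φR_n = 0.75 × 2970 = 2230 kN.

2230 kN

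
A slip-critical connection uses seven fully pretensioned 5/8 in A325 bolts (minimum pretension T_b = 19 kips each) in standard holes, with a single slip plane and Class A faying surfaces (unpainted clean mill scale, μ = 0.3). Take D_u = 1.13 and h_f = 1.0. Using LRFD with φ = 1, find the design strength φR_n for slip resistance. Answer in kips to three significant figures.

45.1 kips

R_n = μ · D_u · h_f · T_b · n_s · n_b = 0.3 × 1.13 × 1.0 × 19 × 1 × 7 = 45.09 kips.
Design strength φR_n = 1 × 45.09 = 45.1 kips.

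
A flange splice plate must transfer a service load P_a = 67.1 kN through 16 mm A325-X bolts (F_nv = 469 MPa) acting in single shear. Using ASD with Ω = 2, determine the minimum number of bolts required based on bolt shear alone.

A_b = π·16²/4 = 201.1 mm².
Per-bolt allowable strength R_n/Ω = 469 × 201.1 × 1 / 1000 / 2 = 47.15 kN.
n ≥ 67.1 / 47.15 = 1.423 → use 2 bolts.

2 bolts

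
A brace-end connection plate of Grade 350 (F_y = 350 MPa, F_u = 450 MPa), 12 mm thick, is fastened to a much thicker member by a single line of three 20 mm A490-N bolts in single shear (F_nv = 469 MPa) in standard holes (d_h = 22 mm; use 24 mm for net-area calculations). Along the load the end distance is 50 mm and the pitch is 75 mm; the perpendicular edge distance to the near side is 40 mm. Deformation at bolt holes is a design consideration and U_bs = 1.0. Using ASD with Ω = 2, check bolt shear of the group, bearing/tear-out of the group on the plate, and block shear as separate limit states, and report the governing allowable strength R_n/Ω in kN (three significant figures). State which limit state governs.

221 kN (bolt shear governs)

Bolt shear: A_b = π·20²/4 = 314.2 mm²; R_n = 469 × 314.2 × 3 × 1 / 1000 = 442 kN → 442 / 2 = 221 kN.
Bearing: edge l_c = 39, r_n = 252.7 kN; interior l_c = 53, r_n = 259.2 kN; R_n = 252.7 + 2·259.2 = 771.1 kN → 386 kN.
Block shear: A_gv = 2400, A_nv = 1680, A_nt = 336 mm²; R_n = min(0.6F_uA_nv, 0.6F_yA_gv) + U_bs·F_u·A_nt = 604.8 kN → 302 kN.
Bolt shear governs: 221 kN.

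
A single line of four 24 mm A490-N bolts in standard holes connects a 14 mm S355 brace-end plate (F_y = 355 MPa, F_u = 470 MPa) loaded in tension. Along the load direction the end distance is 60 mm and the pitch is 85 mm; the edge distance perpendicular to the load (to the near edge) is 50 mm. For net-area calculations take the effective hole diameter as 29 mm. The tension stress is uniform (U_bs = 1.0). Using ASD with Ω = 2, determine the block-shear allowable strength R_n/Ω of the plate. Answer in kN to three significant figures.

Shear plane L_v = 60 + 3·85 = 315 mm; A_gv = 315 × 14 = 4410 mm².
A_nv = (315 − 3.5·29) × 14 = 2989 mm².
A_nt = (50 − 0.5·29) × 14 = 497 mm².
0.6 F_u A_nv = 842.9 kN; 0.6 F_y A_gv = 939.3 kN → shear rupture governs the shear term.
R_n = 842.9 + 1.0 × 470 × 497 / 1000 = 1076 kN.
Allowable strength R_n/Ω = 1076 / 2 = 538 kN.

538 kN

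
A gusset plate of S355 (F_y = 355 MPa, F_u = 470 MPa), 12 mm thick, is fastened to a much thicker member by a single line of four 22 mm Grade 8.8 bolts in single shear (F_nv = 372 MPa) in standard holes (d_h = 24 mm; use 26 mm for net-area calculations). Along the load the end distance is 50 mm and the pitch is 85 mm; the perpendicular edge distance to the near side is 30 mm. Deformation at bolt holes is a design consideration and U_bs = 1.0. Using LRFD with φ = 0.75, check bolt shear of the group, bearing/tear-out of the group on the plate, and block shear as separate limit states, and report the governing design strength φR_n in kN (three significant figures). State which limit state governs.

Bolt shear: A_b = π·22²/4 = 380.1 mm²; R_n = 372 × 380.1 × 4 × 1 / 1000 = 565.6 kN → 0.75 × 565.6 = 424 kN.
Bearing: edge l_c = 38, r_n = 257.2 kN; interior l_c = 61, r_n = 297.8 kN; R_n = 257.2 + 3·297.8 = 1151 kN → 863 kN.
Block shear: A_gv = 3660, A_nv = 2568, A_nt = 204 mm²; R_n = min(0.6F_uA_nv, 0.6F_yA_gv) + U_bs·F_u·A_nt = 820.1 kN → 615 kN.
Bolt shear governs: 424 kN.

424 kN (bolt shear governs)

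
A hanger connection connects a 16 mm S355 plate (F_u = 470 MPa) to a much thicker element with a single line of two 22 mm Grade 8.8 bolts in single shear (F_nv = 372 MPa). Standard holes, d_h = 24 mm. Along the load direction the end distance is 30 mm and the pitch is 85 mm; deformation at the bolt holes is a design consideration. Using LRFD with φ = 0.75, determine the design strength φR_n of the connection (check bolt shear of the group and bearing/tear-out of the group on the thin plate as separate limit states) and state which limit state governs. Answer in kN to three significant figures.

212 kN (bolt shear governs)

Bolt shear: A_b = π·22²/4 = 380.1 mm²; R_n = 372 × 380.1 × 2 × 1 / 1000 = 282.8 kN → 0.75 × 282.8 = 212 kN.
Bearing (1.2 l_c t F_u ≤ 2.4 d t F_u): upper limit = 2.4·22·16·470 / 1000 = 397.1 kN.
  Edge l_c = 30 − 24/2 = 18 → r_n = 162.4 kN; interior l_c = 85 − 24 = 61 → r_n = 397.1 kN.
  R_n,bearing = 1·162.4 + 1·397.1 = 559.5 kN → 0.75 × 559.5 = 420 kN.
Bolt shear governs: 212 kN.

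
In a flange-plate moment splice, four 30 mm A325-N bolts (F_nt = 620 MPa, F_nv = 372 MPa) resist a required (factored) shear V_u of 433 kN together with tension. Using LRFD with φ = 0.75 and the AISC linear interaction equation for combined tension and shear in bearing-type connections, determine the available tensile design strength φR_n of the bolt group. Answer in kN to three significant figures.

988 kN

A_b = π·30²/4 = 706.9 mm²; f_rv = 433 × 1000 / (4 × 706.9) = 153.1 MPa.
F'_nt = 1.3 F_nt − (F_nt / φF_nv) f_rv = 1.3·620 − (620/(0.75·372))·153.1 = 465.7 MPa, capped at F_nt → F'_nt = 465.7 MPa.
R_n = F'_nt · A_b · n = 465.7 × 706.9 × 4 / 1000 = 1317 kN.
Design strength φR_n = 0.75 × 1317 = 988 kN.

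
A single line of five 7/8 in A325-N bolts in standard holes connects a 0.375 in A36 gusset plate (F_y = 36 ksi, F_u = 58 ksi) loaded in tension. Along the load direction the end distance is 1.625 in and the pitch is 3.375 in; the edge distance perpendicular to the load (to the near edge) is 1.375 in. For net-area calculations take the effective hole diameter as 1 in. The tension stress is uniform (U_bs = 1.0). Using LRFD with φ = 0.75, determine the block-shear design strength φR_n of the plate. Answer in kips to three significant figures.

Shear plane L_v = 1.625 + 4·3.375 = 15.12 in; A_gv = 15.12 × 0.375 = 5.672 in².
A_nv = (15.12 − 4.5·1) × 0.375 = 3.984 in².
A_nt = (1.375 − 0.5·1) × 0.375 = 0.3281 in².
0.6 F_u A_nv = 138.7 kips; 0.6 F_y A_gv = 122.5 kips → shear yielding governs the shear term.
R_n = 122.5 + 1.0 × 58 × 0.3281 = 141.5 kips.
Design strength φR_n = 0.75 × 141.5 = 106 kips.

106 kips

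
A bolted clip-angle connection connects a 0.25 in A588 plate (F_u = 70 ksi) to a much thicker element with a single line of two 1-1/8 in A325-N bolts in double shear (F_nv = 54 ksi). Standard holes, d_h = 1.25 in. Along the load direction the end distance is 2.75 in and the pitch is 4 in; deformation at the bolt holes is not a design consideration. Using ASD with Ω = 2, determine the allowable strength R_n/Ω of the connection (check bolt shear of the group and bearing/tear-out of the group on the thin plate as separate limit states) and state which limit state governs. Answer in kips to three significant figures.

Bolt shear: A_b = π·1.125²/4 = 0.994 in²; R_n = 54 × 0.994 × 2 × 2 = 214.7 kips → 214.7 / 2 = 107 kips.
Bearing (1.5 l_c t F_u ≤ 3.0 d t F_u): upper limit = 3.0·1.125·0.25·70 = 59.06 kips.
  Edge l_c = 2.75 − 1.25/2 = 2.125 → r_n = 55.78 kips; interior l_c = 4 − 1.25 = 2.75 → r_n = 59.06 kips.
  R_n,bearing = 1·55.78 + 1·59.06 = 114.8 kips → 114.8 / 2 = 57.4 kips.
Bearing governs: 57.4 kips.

57.4 kips (bearing governs)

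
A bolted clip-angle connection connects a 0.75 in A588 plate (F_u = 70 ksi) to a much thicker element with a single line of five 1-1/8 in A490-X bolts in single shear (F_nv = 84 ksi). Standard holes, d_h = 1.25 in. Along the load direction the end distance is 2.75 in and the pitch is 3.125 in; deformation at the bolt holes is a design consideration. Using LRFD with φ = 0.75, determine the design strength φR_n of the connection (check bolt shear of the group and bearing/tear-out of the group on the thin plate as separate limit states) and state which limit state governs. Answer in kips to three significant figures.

Bolt shear: A_b = π·1.125²/4 = 0.994 in²; R_n = 84 × 0.994 × 5 × 1 = 417.5 kips → 0.75 × 417.5 = 313 kips.
Bearing (1.2 l_c t F_u ≤ 2.4 d t F_u): upper limit = 2.4·1.125·0.75·70 = 141.8 kips.
  Edge l_c = 2.75 − 1.25/2 = 2.125 → r_n = 133.9 kips; interior l_c = 3.125 − 1.25 = 1.875 → r_n = 118.1 kips.
  R_n,bearing = 1·133.9 + 4·118.1 = 606.4 kips → 0.75 × 606.4 = 455 kips.
Bolt shear governs: 313 kips.

313 kips (bolt shear governs)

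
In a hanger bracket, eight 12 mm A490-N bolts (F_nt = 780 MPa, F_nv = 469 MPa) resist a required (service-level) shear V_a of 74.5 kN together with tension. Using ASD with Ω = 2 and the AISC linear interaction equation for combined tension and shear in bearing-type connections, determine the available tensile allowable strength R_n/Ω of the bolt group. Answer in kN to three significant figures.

335 kN

A_b = π·12²/4 = 113.1 mm²; f_rv = 74.5 × 1000 / (8 × 113.1) = 82.34 MPa.
F'_nt = 1.3 F_nt − (Ω F_nt / F_nv) f_rv = 1.3·780 − (2·780/469)·82.34 = 740.1 MPa, capped at F_nt → F'_nt = 740.1 MPa.
R_n = F'_nt · A_b · n = 740.1 × 113.1 × 8 / 1000 = 669.6 kN.
Allowable strength R_n/Ω = 669.6 / 2 = 335 kN.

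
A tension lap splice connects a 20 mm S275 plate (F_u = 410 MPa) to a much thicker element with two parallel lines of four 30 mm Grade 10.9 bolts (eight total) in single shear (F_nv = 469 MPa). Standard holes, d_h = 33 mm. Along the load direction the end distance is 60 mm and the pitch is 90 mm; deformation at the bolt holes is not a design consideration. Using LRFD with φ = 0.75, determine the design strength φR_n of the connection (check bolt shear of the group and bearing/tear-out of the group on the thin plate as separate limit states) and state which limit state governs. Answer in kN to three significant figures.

Bolt shear: A_b = π·30²/4 = 706.9 mm²; R_n = 469 × 706.9 × 8 × 1 / 1000 = 2652 kN → 0.75 × 2652 = 1990 kN.
Bearing (1.5 l_c t F_u ≤ 3.0 d t F_u): upper limit = 3.0·30·20·410 / 1000 = 738 kN.
  Edge l_c = 60 − 33/2 = 43.5 → r_n = 535 kN; interior l_c = 90 − 33 = 57 → r_n = 701.1 kN.
  R_n,bearing = 2·535 + 6·701.1 = 5277 kN → 0.75 × 5277 = 3960 kN.
Bolt shear governs: 1990 kN.

1990 kN (bolt shear governs)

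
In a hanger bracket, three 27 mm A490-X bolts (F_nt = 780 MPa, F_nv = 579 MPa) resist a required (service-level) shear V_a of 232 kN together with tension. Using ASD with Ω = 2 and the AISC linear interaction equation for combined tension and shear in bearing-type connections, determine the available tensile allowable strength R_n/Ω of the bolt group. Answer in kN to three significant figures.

558 kN

A_b = π·27²/4 = 572.6 mm²; f_rv = 232 × 1000 / (3 × 572.6) = 135.1 MPa.
F'_nt = 1.3 F_nt − (Ω F_nt / F_nv) f_rv = 1.3·780 − (2·780/579)·135.1 = 650.1 MPa, capped at F_nt → F'_nt = 650.1 MPa.
R_n = F'_nt · A_b · n = 650.1 × 572.6 × 3 / 1000 = 1117 kN.
Allowable strength R_n/Ω = 1117 / 2 = 558 kN.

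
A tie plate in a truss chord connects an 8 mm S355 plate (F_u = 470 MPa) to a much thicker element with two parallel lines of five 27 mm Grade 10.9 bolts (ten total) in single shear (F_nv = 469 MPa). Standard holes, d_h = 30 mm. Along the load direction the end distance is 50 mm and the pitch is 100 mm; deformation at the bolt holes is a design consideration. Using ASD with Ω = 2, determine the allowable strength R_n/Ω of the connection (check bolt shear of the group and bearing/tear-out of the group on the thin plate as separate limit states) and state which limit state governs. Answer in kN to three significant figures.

Bolt shear: A_b = π·27²/4 = 572.6 mm²; R_n = 469 × 572.6 × 10 × 1 / 1000 = 2685 kN → 2685 / 2 = 1340 kN.
Bearing (1.2 l_c t F_u ≤ 2.4 d t F_u): upper limit = 2.4·27·8·470 / 1000 = 243.6 kN.
  Edge l_c = 50 − 30/2 = 35 → r_n = 157.9 kN; interior l_c = 100 − 30 = 70 → r_n = 243.6 kN.
  R_n,bearing = 2·157.9 + 8·243.6 = 2265 kN → 2265 / 2 = 1130 kN.
Bearing governs: 1130 kN.

1130 kN (bearing governs)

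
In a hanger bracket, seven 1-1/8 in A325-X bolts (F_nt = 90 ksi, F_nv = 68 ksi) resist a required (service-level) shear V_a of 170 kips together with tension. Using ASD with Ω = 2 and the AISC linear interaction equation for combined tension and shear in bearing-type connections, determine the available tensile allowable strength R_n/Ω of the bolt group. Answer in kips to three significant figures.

182 kips

A_b = π·1.125²/4 = 0.994 in²; f_rv = 170 / (7 × 0.994) = 24.43 ksi.
F'_nt = 1.3 F_nt − (Ω F_nt / F_nv) f_rv = 1.3·90 − (2·90/68)·24.43 = 52.33 ksi, capped at F_nt → F'_nt = 52.33 ksi.
R_n = F'_nt · A_b · n = 52.33 × 0.994 × 7 = 364.1 kips.
Allowable strength R_n/Ω = 364.1 / 2 = 182 kips.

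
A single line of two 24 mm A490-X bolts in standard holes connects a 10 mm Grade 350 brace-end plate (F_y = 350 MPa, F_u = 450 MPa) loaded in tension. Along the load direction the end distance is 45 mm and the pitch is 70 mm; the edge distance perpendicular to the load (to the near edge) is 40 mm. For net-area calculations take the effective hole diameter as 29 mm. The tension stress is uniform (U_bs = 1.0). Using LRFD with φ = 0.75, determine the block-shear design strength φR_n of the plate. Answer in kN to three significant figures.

Shear plane L_v = 45 + 1·70 = 115 mm; A_gv = 115 × 10 = 1150 mm².
A_nv = (115 − 1.5·29) × 10 = 715 mm².
A_nt = (40 − 0.5·29) × 10 = 255 mm².
0.6 F_u A_nv = 193.1 kN; 0.6 F_y A_gv = 241.5 kN → shear rupture governs the shear term.
R_n = 193.1 + 1.0 × 450 × 255 / 1000 = 307.8 kN.
Design strength φR_n = 0.75 × 307.8 = 231 kN.

231 kN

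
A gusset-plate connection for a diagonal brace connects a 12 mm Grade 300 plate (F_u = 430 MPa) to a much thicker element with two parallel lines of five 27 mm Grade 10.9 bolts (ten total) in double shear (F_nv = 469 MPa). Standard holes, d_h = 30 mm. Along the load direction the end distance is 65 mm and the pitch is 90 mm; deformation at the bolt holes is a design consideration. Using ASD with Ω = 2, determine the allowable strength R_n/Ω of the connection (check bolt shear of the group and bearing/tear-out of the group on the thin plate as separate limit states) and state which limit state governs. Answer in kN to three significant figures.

Bolt shear: A_b = π·27²/4 = 572.6 mm²; R_n = 469 × 572.6 × 10 × 2 / 1000 = 5371 kN → 5371 / 2 = 2690 kN.
Bearing (1.2 l_c t F_u ≤ 2.4 d t F_u): upper limit = 2.4·27·12·430 / 1000 = 334.4 kN.
  Edge l_c = 65 − 30/2 = 50 → r_n = 309.6 kN; interior l_c = 90 − 30 = 60 → r_n = 334.4 kN.
  R_n,bearing = 2·309.6 + 8·334.4 = 3294 kN → 3294 / 2 = 1650 kN.
Bearing governs: 1650 kN.

1650 kN (bearing governs)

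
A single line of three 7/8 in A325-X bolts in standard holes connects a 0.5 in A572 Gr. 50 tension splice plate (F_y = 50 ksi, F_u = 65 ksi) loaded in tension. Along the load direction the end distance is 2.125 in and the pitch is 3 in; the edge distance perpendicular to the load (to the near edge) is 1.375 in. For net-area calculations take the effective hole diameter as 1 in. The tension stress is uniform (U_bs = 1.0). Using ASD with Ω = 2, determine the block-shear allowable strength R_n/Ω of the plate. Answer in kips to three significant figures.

69.1 kips

Shear plane L_v = 2.125 + 2·3 = 8.125 in; A_gv = 8.125 × 0.5 = 4.062 in².
A_nv = (8.125 − 2.5·1) × 0.5 = 2.812 in².
A_nt = (1.375 − 0.5·1) × 0.5 = 0.4375 in².
0.6 F_u A_nv = 109.7 kips; 0.6 F_y A_gv = 121.9 kips → shear rupture governs the shear term.
R_n = 109.7 + 1.0 × 65 × 0.4375 = 138.1 kips.
Allowable strength R_n/Ω = 138.1 / 2 = 69.1 kips.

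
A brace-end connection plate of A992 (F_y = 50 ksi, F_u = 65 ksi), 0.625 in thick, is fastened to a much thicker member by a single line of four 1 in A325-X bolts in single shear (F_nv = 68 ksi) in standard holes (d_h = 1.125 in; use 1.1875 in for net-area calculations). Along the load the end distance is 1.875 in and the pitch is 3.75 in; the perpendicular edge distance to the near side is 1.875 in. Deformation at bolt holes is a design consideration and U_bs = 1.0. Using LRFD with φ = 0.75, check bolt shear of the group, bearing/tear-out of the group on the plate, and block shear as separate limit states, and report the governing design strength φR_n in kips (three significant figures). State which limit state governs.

Bolt shear: A_b = π·1²/4 = 0.7854 in²; R_n = 68 × 0.7854 × 4 × 1 = 213.6 kips → 0.75 × 213.6 = 160 kips.
Bearing: edge l_c = 1.312, r_n = 63.98 kips; interior l_c = 2.625, r_n = 97.5 kips; R_n = 63.98 + 3·97.5 = 356.5 kips → 267 kips.
Block shear: A_gv = 8.203, A_nv = 5.605, A_nt = 0.8008 in²; R_n = min(0.6F_uA_nv, 0.6F_yA_gv) + U_bs·F_u·A_nt = 270.7 kips → 203 kips.
Bolt shear governs: 160 kips.

160 kips (bolt shear governs)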